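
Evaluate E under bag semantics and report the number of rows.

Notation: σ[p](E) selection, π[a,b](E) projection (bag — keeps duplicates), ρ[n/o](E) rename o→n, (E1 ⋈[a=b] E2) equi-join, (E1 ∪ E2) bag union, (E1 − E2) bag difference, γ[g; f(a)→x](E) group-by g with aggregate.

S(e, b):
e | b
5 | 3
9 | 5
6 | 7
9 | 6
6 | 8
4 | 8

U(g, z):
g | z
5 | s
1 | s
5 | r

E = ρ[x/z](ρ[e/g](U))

Stepwise |·|:
  U → 3
  ρ[e/g](U) → 3
  ρ[x/z](ρ[e/g](U)) → 3

|E| = 3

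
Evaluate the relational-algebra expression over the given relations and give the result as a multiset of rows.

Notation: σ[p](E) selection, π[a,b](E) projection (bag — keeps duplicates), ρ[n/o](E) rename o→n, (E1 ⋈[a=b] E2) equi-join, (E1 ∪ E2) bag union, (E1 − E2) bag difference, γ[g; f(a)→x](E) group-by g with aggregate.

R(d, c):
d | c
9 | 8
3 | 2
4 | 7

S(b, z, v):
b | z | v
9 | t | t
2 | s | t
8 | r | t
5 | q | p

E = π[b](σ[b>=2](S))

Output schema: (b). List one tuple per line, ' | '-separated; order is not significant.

Subexpression sizes:
  S → 4
  σ[b>=2](S) → 4
  π[b](σ[b>=2](S)) → 4

== RESULT ==
b
2
5
8
9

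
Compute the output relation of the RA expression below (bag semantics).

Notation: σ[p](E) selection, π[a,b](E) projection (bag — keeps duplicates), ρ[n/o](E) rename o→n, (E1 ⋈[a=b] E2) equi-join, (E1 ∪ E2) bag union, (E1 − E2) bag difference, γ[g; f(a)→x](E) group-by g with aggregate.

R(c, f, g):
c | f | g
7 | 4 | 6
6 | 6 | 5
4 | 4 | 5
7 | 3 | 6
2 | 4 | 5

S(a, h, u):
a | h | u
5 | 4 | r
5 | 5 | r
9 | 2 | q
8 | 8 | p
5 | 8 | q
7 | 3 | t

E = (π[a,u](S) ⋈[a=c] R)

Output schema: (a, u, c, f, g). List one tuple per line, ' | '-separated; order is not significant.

Subexpression sizes:
  S → 6
  π[a,u](S) → 6
  R → 5
  (π[a,u](S) ⋈[a=c] R) → 2

== RESULT ==
a | u | c | f | g
7 | t | 7 | 3 | 6
7 | t | 7 | 4 | 6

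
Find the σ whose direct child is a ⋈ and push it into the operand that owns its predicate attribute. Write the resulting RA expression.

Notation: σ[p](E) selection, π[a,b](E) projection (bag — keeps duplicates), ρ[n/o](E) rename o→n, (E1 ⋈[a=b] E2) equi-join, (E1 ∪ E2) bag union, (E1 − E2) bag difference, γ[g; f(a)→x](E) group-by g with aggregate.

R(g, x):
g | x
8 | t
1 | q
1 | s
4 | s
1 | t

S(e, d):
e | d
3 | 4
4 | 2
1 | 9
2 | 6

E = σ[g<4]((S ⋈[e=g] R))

σ filters on g, owned by the right side.
E' = (S ⋈[e=g] σ[g<4](R))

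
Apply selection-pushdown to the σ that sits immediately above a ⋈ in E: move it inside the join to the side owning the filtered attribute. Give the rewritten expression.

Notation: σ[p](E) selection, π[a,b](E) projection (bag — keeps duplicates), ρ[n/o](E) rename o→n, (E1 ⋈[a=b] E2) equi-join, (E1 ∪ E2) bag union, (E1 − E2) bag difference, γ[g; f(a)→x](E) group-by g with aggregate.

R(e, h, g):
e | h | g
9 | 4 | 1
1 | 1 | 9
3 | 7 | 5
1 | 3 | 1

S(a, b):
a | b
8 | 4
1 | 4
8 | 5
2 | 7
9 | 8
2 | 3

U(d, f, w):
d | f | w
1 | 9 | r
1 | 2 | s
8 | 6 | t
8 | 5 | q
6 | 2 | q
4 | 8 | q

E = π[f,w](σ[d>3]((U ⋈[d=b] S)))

σ filters on d, owned by the left side.
E' = π[f,w]((σ[d>3](U) ⋈[d=b] S))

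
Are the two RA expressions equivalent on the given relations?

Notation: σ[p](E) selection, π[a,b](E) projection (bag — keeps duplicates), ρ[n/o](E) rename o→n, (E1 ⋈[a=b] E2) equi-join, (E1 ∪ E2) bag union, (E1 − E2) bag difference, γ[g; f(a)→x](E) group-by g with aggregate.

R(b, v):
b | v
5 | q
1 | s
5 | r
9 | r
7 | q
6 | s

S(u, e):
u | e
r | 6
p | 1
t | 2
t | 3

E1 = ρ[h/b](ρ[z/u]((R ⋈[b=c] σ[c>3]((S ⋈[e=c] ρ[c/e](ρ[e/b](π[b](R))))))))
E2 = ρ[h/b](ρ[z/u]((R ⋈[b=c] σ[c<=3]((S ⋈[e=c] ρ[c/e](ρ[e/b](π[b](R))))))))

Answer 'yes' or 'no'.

E1 subexpression sizes:
  R → 6
  S → 4
  R → 6
  π[b](R) → 6
  ρ[e/b](π[b](R)) → 6
  ρ[c/e](ρ[e/b](π[b](R))) → 6
  (S ⋈[e=c] ρ[c/e](ρ[e/b](π[b](R)))) → 2
  σ[c>3]((S ⋈[e=c] ρ[c/e](ρ[e/b](π[b](R))))) → 1
  (R ⋈[b=c] σ[c>3]((S ⋈[e=c] ρ[c/e](ρ[e/b](π[b](R)))))) → 1
  ρ[z/u]((R ⋈[b=c] σ[c>3]((S ⋈[e=c] ρ[c/e](ρ[e/b](π[b](R))))))) → 1
  ρ[h/b](ρ[z/u]((R ⋈[b=c] σ[c>3]((S ⋈[e=c] ρ[c/e](ρ[e/b](π[b](R)))))))) → 1
E2 subexpression sizes:
  R → 6
  S → 4
  R → 6
  π[b](R) → 6
  ρ[e/b](π[b](R)) → 6
  ρ[c/e](ρ[e/b](π[b](R))) → 6
  (S ⋈[e=c] ρ[c/e](ρ[e/b](π[b](R)))) → 2
  σ[c<=3]((S ⋈[e=c] ρ[c/e](ρ[e/b](π[b](R))))) → 1
  (R ⋈[b=c] σ[c<=3]((S ⋈[e=c] ρ[c/e](ρ[e/b](π[b](R)))))) → 1
  ρ[z/u]((R ⋈[b=c] σ[c<=3]((S ⋈[e=c] ρ[c/e](ρ[e/b](π[b](R))))))) → 1
  ρ[h/b](ρ[z/u]((R ⋈[b=c] σ[c<=3]((S ⋈[e=c] ρ[c/e](ρ[e/b](π[b](R)))))))) → 1

E1 result:
h | v | z | e | c
6 | s | r | 6 | 6
E2 result:
h | v | z | e | c
1 | s | p | 1 | 1
Witness: (6, 's', 'r', 6, 6) appears 1× in E1 but 0× in E2.

no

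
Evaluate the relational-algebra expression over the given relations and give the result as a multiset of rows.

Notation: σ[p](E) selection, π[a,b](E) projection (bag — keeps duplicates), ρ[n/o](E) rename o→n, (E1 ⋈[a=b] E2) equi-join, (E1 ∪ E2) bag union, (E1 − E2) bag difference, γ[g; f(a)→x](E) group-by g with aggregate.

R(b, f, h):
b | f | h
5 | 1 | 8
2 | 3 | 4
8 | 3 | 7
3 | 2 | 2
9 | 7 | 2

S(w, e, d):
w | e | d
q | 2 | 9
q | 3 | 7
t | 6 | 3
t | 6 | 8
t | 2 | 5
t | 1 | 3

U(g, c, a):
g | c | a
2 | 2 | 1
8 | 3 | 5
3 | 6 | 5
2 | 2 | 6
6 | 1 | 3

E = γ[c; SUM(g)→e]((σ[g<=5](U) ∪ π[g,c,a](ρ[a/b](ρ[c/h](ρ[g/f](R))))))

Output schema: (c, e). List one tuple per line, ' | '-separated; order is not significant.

Subexpression sizes:
  U → 5
  σ[g<=5](U) → 3
  R → 5
  ρ[g/f](R) → 5
  ρ[c/h](ρ[g/f](R)) → 5
  ρ[a/b](ρ[c/h](ρ[g/f](R))) → 5
  π[g,c,a](ρ[a/b](ρ[c/h](ρ[g/f](R)))) → 5
  (σ[g<=5](U) ∪ π[g,c,a](ρ[a/b](ρ[c/h](ρ[g/f](R))))) → 8
  γ[c; SUM(g)→e]((σ[g<=5](U) ∪ π[g,c,a](ρ[a/b](ρ[c/h](ρ[g/f](R)))))) → 5

== RESULT ==
c | e
2 | 13
4 | 3
6 | 3
7 | 3
8 | 1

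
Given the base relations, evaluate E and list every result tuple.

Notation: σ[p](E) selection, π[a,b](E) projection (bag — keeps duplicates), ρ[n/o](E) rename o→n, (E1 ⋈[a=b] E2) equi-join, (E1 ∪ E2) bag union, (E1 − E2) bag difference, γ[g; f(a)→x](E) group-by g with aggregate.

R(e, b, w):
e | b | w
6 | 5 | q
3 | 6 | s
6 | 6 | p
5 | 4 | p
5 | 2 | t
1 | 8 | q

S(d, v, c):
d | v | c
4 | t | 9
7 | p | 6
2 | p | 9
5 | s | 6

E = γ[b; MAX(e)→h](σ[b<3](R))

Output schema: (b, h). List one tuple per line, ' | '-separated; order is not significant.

Per-node cardinality:
  R → 6
  σ[b<3](R) → 1
  γ[b; MAX(e)→h](σ[b<3](R)) → 1

== RESULT ==
b | h
2 | 5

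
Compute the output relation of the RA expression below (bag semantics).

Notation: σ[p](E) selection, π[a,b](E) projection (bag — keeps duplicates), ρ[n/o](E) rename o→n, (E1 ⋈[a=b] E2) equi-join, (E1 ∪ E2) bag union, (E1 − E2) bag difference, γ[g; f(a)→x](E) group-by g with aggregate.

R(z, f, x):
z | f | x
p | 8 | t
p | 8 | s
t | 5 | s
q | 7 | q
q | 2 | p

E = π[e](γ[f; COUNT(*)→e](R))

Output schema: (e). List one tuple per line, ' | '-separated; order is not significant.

Subexpression sizes:
  R → 5
  γ[f; COUNT(*)→e](R) → 4
  π[e](γ[f; COUNT(*)→e](R)) → 4

== RESULT ==
e
1
1
1
2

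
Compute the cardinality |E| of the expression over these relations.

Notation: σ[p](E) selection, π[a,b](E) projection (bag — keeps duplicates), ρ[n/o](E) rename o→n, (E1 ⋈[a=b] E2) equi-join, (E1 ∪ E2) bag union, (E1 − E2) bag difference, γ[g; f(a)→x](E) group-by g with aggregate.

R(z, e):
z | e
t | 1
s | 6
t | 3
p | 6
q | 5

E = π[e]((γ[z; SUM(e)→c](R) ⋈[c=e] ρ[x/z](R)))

Row counts bottom-up:
  R → 5
  γ[z; SUM(e)→c](R) → 4
  R → 5
  ρ[x/z](R) → 5
  (γ[z; SUM(e)→c](R) ⋈[c=e] ρ[x/z](R)) → 5
  π[e]((γ[z; SUM(e)→c](R) ⋈[c=e] ρ[x/z](R))) → 5

|E| = 5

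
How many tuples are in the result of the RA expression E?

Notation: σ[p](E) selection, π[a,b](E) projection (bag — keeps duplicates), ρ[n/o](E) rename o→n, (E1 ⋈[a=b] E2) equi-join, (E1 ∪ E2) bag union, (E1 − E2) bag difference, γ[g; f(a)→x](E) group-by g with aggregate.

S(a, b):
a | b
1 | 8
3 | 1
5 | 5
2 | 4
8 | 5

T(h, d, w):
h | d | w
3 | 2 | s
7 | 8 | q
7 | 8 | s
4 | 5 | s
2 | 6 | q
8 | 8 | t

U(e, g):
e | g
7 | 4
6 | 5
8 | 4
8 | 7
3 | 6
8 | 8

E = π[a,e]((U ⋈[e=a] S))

Stepwise |·|:
  U → 6
  S → 5
  (U ⋈[e=a] S) → 4
  π[a,e]((U ⋈[e=a] S)) → 4

|E| = 4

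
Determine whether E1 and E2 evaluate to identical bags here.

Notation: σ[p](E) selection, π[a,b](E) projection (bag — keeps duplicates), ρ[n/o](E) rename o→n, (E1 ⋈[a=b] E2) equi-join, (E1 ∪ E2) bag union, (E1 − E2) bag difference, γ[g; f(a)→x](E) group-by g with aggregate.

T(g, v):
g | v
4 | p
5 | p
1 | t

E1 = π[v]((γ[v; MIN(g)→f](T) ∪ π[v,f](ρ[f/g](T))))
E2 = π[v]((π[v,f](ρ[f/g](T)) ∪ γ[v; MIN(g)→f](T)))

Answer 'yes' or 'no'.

E1 row counts bottom-up:
  T → 3
  γ[v; MIN(g)→f](T) → 2
  T → 3
  ρ[f/g](T) → 3
  π[v,f](ρ[f/g](T)) → 3
  (γ[v; MIN(g)→f](T) ∪ π[v,f](ρ[f/g](T))) → 5
  π[v]((γ[v; MIN(g)→f](T) ∪ π[v,f](ρ[f/g](T)))) → 5
E2 row counts bottom-up:
  T → 3
  ρ[f/g](T) → 3
  π[v,f](ρ[f/g](T)) → 3
  T → 3
  γ[v; MIN(g)→f](T) → 2
  (π[v,f](ρ[f/g](T)) ∪ γ[v; MIN(g)→f](T)) → 5
  π[v]((π[v,f](ρ[f/g](T)) ∪ γ[v; MIN(g)→f](T))) → 5

E1 and E2 produce the same multiset:
v
p
p
p
t
t

yes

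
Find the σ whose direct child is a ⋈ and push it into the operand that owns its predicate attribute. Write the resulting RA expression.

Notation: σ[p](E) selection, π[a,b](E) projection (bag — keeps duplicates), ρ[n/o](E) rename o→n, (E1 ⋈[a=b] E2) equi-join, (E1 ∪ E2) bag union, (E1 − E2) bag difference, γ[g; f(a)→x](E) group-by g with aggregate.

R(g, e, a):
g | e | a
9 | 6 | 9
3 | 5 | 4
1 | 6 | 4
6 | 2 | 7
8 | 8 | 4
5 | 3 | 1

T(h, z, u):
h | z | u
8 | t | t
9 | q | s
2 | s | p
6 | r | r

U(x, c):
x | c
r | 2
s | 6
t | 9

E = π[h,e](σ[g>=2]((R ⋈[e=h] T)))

σ filters on g, owned by the left side.
E' = π[h,e]((σ[g>=2](R) ⋈[e=h] T))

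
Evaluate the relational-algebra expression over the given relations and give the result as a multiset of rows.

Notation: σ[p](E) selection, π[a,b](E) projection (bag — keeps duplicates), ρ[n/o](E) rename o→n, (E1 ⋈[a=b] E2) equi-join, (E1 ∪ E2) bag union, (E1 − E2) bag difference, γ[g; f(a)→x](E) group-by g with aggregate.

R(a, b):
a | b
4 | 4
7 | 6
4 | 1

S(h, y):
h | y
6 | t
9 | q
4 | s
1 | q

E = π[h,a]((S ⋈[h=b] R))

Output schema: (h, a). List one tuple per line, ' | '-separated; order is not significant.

Row counts bottom-up:
  S → 4
  R → 3
  (S ⋈[h=b] R) → 3
  π[h,a]((S ⋈[h=b] R)) → 3

== RESULT ==
h | a
1 | 4
4 | 4
6 | 7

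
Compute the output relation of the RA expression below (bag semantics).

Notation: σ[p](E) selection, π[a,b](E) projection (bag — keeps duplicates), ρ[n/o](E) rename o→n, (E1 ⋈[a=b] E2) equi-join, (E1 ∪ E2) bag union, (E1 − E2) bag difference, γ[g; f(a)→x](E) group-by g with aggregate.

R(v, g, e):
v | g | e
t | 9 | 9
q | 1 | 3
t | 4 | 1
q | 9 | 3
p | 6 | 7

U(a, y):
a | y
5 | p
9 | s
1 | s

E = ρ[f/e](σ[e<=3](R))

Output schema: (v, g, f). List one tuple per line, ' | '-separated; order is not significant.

Stepwise |·|:
  R → 5
  σ[e<=3](R) → 3
  ρ[f/e](σ[e<=3](R)) → 3

== RESULT ==
v | g | f
q | 1 | 3
q | 9 | 3
t | 4 | 1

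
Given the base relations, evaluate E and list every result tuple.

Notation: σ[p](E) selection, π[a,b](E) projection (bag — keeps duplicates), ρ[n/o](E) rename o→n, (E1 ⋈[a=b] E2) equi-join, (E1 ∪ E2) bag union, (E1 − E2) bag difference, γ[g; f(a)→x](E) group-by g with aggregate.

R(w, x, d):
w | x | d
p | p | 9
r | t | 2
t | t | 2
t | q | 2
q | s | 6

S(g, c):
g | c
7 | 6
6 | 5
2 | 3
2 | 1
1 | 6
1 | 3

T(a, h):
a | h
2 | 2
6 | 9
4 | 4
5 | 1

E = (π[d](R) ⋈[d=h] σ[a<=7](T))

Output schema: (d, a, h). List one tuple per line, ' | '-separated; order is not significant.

Per-node cardinality:
  R → 5
  π[d](R) → 5
  T → 4
  σ[a<=7](T) → 4
  (π[d](R) ⋈[d=h] σ[a<=7](T)) → 4

== RESULT ==
d | a | h
2 | 2 | 2
2 | 2 | 2
2 | 2 | 2
9 | 6 | 9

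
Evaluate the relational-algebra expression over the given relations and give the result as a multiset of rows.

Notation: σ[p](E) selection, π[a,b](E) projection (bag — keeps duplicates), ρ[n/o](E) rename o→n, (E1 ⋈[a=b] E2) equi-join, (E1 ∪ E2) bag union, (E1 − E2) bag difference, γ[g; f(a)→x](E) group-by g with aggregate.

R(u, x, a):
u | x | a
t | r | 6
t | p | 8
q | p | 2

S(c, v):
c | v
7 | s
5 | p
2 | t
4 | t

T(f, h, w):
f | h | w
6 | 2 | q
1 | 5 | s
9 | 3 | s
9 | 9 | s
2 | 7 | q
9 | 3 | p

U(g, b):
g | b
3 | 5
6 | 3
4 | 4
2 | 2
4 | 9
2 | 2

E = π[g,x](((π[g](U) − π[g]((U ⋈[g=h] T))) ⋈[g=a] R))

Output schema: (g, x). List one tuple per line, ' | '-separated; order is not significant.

Per-node cardinality:
  U → 6
  π[g](U) → 6
  U → 6
  T → 6
  (U ⋈[g=h] T) → 4
  π[g]((U ⋈[g=h] T)) → 4
  (π[g](U) − π[g]((U ⋈[g=h] T))) → 3
  R → 3
  ((π[g](U) − π[g]((U ⋈[g=h] T))) ⋈[g=a] R) → 1
  π[g,x](((π[g](U) − π[g]((U ⋈[g=h] T))) ⋈[g=a] R)) → 1

== RESULT ==
g | x
6 | r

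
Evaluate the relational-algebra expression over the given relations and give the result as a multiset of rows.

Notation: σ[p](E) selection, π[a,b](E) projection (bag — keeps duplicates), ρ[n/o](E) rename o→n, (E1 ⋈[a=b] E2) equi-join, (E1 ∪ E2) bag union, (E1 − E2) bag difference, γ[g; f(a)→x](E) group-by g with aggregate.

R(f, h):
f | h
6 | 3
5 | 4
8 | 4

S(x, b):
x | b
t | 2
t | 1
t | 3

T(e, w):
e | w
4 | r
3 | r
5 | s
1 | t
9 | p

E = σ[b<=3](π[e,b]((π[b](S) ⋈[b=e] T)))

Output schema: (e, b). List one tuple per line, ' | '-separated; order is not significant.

Stepwise |·|:
  S → 3
  π[b](S) → 3
  T → 5
  (π[b](S) ⋈[b=e] T) → 2
  π[e,b]((π[b](S) ⋈[b=e] T)) → 2
  σ[b<=3](π[e,b]((π[b](S) ⋈[b=e] T))) → 2

== RESULT ==
e | b
1 | 1
3 | 3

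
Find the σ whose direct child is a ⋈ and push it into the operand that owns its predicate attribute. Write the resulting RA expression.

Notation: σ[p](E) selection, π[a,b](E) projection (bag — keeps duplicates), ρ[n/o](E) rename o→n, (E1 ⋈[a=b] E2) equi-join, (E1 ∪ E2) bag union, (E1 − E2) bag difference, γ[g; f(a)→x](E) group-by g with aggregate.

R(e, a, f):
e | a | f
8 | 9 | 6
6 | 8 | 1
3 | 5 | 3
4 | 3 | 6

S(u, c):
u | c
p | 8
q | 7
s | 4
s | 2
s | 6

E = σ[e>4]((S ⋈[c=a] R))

σ filters on e, owned by the right side.
E' = (S ⋈[c=a] σ[e>4](R))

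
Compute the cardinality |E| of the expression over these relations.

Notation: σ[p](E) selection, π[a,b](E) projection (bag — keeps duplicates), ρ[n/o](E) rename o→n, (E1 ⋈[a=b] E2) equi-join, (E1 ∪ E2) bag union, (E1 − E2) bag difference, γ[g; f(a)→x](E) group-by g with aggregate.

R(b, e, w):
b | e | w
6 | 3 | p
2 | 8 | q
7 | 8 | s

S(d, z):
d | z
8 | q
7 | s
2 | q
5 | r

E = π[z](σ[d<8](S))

Row counts bottom-up:
  S → 4
  σ[d<8](S) → 3
  π[z](σ[d<8](S)) → 3

|E| = 3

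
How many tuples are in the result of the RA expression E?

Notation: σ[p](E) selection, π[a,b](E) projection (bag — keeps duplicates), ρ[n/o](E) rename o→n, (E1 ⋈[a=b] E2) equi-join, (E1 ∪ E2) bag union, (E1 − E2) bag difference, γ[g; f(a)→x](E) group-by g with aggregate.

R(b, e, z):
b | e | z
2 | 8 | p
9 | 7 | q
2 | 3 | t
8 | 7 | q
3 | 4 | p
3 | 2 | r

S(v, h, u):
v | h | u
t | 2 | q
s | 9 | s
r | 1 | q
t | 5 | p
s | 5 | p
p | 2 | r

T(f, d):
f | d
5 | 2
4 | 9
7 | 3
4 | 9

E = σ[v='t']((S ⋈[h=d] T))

Stepwise |·|:
  S → 6
  T → 4
  (S ⋈[h=d] T) → 4
  σ[v='t']((S ⋈[h=d] T)) → 1

|E| = 1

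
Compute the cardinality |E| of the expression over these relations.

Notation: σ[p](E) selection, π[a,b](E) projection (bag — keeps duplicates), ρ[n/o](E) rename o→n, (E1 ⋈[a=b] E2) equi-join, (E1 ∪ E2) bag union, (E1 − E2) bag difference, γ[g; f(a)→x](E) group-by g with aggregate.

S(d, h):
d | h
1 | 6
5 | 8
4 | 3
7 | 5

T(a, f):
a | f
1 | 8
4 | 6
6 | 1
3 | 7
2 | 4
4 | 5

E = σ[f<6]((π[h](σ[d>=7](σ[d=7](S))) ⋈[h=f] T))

Subexpression sizes:
  S → 4
  σ[d=7](S) → 1
  σ[d>=7](σ[d=7](S)) → 1
  π[h](σ[d>=7](σ[d=7](S))) → 1
  T → 6
  (π[h](σ[d>=7](σ[d=7](S))) ⋈[h=f] T) → 1
  σ[f<6]((π[h](σ[d>=7](σ[d=7](S))) ⋈[h=f] T)) → 1

|E| = 1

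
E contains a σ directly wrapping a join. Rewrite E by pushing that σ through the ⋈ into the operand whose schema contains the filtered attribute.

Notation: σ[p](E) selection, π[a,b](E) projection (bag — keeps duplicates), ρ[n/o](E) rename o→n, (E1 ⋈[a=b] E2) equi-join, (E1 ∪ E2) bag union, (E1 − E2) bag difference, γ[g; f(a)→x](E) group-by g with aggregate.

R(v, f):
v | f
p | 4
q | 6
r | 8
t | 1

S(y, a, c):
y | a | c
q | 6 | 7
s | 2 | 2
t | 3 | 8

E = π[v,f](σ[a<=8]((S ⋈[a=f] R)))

σ filters on a, owned by the left side.
E' = π[v,f]((σ[a<=8](S) ⋈[a=f] R))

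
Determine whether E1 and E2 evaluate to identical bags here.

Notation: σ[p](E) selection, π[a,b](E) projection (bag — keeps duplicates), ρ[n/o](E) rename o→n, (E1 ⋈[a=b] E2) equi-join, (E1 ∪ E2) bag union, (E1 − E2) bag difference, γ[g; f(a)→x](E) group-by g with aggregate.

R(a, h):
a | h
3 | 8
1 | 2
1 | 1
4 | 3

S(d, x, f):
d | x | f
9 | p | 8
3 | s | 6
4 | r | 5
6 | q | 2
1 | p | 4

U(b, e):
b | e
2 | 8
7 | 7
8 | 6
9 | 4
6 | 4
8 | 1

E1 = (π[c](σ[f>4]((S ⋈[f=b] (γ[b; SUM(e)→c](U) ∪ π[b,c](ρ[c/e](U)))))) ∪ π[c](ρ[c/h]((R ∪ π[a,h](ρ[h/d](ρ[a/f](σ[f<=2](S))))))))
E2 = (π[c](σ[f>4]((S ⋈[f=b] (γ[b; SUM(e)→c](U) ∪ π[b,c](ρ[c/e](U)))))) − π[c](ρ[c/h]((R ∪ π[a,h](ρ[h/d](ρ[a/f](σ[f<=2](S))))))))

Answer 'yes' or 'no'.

E1 stepwise |·|:
  S → 5
  U → 6
  γ[b; SUM(e)→c](U) → 5
  U → 6
  ρ[c/e](U) → 6
  π[b,c](ρ[c/e](U)) → 6
  (γ[b; SUM(e)→c](U) ∪ π[b,c](ρ[c/e](U))) → 11
  (S ⋈[f=b] (γ[b; SUM(e)→c](U) ∪ π[b,c](ρ[c/e](U)))) → 7
  σ[f>4]((S ⋈[f=b] (γ[b; SUM(e)→c](U) ∪ π[b,c](ρ[c/e](U))))) → 5
  π[c](σ[f>4]((S ⋈[f=b] (γ[b; SUM(e)→c](U) ∪ π[b,c](ρ[c/e](U)))))) → 5
  R → 4
  S → 5
  σ[f<=2](S) → 1
  ρ[a/f](σ[f<=2](S)) → 1
  ρ[h/d](ρ[a/f](σ[f<=2](S))) → 1
  π[a,h](ρ[h/d](ρ[a/f](σ[f<=2](S)))) → 1
  (R ∪ π[a,h](ρ[h/d](ρ[a/f](σ[f<=2](S))))) → 5
  ρ[c/h]((R ∪ π[a,h](ρ[h/d](ρ[a/f](σ[f<=2](S)))))) → 5
  π[c](ρ[c/h]((R ∪ π[a,h](ρ[h/d](ρ[a/f](σ[f<=2](S))))))) → 5
  (π[c](σ[f>4]((S ⋈[f=b] (γ[b; SUM(e)→c](U) ∪ π[b,c](ρ[c/e](U)))))) ∪ π[c](ρ[c/h]((R ∪ π[a,h](ρ[h/d](ρ[a/f](σ[f<=2](S)))))))) → 10
E2 stepwise |·|:
  S → 5
  U → 6
  γ[b; SUM(e)→c](U) → 5
  U → 6
  ρ[c/e](U) → 6
  π[b,c](ρ[c/e](U)) → 6
  (γ[b; SUM(e)→c](U) ∪ π[b,c](ρ[c/e](U))) → 11
  (S ⋈[f=b] (γ[b; SUM(e)→c](U) ∪ π[b,c](ρ[c/e](U)))) → 7
  σ[f>4]((S ⋈[f=b] (γ[b; SUM(e)→c](U) ∪ π[b,c](ρ[c/e](U))))) → 5
  π[c](σ[f>4]((S ⋈[f=b] (γ[b; SUM(e)→c](U) ∪ π[b,c](ρ[c/e](U)))))) → 5
  R → 4
  S → 5
  σ[f<=2](S) → 1
  ρ[a/f](σ[f<=2](S)) → 1
  ρ[h/d](ρ[a/f](σ[f<=2](S))) → 1
  π[a,h](ρ[h/d](ρ[a/f](σ[f<=2](S)))) → 1
  (R ∪ π[a,h](ρ[h/d](ρ[a/f](σ[f<=2](S))))) → 5
  ρ[c/h]((R ∪ π[a,h](ρ[h/d](ρ[a/f](σ[f<=2](S)))))) → 5
  π[c](ρ[c/h]((R ∪ π[a,h](ρ[h/d](ρ[a/f](σ[f<=2](S))))))) → 5
  (π[c](σ[f>4]((S ⋈[f=b] (γ[b; SUM(e)→c](U) ∪ π[b,c](ρ[c/e](U)))))) − π[c](ρ[c/h]((R ∪ π[a,h](ρ[h/d](ρ[a/f](σ[f<=2](S)))))))) → 3

E1 result:
c
1
1
2
3
4
4
6
6
7
8
E2 result:
c
4
4
7
Witness: (6,) appears 2× in E1 but 0× in E2.

no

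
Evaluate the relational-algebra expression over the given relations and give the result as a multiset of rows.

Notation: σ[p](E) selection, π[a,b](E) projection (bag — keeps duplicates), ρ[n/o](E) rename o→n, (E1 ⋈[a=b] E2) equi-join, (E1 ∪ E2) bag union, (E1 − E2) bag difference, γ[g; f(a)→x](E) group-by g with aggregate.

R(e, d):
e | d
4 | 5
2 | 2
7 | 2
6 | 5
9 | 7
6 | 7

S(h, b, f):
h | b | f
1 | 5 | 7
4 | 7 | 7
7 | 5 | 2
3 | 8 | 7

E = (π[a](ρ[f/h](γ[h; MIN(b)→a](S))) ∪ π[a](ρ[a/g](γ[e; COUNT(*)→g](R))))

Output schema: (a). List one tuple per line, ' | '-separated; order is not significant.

Row counts bottom-up:
  S → 4
  γ[h; MIN(b)→a](S) → 4
  ρ[f/h](γ[h; MIN(b)→a](S)) → 4
  π[a](ρ[f/h](γ[h; MIN(b)→a](S))) → 4
  R → 6
  γ[e; COUNT(*)→g](R) → 5
  ρ[a/g](γ[e; COUNT(*)→g](R)) → 5
  π[a](ρ[a/g](γ[e; COUNT(*)→g](R))) → 5
  (π[a](ρ[f/h](γ[h; MIN(b)→a](S))) ∪ π[a](ρ[a/g](γ[e; COUNT(*)→g](R)))) → 9

== RESULT ==
a
1
1
1
1
2
5
5
7
8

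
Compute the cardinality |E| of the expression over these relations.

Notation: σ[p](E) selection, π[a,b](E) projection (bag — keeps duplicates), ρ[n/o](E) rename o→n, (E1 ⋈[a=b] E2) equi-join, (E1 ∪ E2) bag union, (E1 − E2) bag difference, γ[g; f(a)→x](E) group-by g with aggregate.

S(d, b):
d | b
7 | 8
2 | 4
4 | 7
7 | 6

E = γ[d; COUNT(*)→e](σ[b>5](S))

Stepwise |·|:
  S → 4
  σ[b>5](S) → 3
  γ[d; COUNT(*)→e](σ[b>5](S)) → 2

|E| = 2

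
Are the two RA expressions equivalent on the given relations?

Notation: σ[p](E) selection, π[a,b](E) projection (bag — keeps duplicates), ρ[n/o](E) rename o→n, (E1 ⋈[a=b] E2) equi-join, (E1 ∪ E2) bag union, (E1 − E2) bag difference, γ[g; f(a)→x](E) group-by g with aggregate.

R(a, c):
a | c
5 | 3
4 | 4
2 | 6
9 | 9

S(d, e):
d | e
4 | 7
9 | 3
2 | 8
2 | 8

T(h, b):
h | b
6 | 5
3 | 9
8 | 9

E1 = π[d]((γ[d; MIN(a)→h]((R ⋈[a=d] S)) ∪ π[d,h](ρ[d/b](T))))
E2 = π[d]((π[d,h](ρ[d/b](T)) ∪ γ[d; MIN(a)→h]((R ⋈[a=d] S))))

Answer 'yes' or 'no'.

E1 row counts bottom-up:
  R → 4
  S → 4
  (R ⋈[a=d] S) → 4
  γ[d; MIN(a)→h]((R ⋈[a=d] S)) → 3
  T → 3
  ρ[d/b](T) → 3
  π[d,h](ρ[d/b](T)) → 3
  (γ[d; MIN(a)→h]((R ⋈[a=d] S)) ∪ π[d,h](ρ[d/b](T))) → 6
  π[d]((γ[d; MIN(a)→h]((R ⋈[a=d] S)) ∪ π[d,h](ρ[d/b](T)))) → 6
E2 row counts bottom-up:
  T → 3
  ρ[d/b](T) → 3
  π[d,h](ρ[d/b](T)) → 3
  R → 4
  S → 4
  (R ⋈[a=d] S) → 4
  γ[d; MIN(a)→h]((R ⋈[a=d] S)) → 3
  (π[d,h](ρ[d/b](T)) ∪ γ[d; MIN(a)→h]((R ⋈[a=d] S))) → 6
  π[d]((π[d,h](ρ[d/b](T)) ∪ γ[d; MIN(a)→h]((R ⋈[a=d] S)))) → 6

E1 and E2 produce the same multiset:
d
2
4
5
9
9
9

yes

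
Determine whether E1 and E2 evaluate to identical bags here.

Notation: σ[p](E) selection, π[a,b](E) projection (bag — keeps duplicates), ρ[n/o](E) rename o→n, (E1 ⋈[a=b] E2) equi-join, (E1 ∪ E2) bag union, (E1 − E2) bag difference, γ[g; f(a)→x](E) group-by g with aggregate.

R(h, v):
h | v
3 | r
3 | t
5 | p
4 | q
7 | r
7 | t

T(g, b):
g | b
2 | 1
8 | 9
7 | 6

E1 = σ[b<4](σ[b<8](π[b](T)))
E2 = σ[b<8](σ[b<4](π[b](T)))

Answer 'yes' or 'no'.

E1 stepwise |·|:
  T → 3
  π[b](T) → 3
  σ[b<8](π[b](T)) → 2
  σ[b<4](σ[b<8](π[b](T))) → 1
E2 stepwise |·|:
  T → 3
  π[b](T) → 3
  σ[b<4](π[b](T)) → 1
  σ[b<8](σ[b<4](π[b](T))) → 1

E1 and E2 produce the same multiset:
b
1

yes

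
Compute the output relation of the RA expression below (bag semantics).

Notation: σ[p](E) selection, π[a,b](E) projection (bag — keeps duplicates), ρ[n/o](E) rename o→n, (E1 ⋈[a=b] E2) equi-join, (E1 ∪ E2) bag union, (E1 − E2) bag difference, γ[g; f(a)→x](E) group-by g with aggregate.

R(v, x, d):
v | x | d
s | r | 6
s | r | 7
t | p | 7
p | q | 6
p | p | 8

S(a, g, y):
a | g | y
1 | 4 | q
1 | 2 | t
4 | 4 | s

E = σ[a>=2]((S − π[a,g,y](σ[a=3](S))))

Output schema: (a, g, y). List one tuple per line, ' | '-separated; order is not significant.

Subexpression sizes:
  S → 3
  S → 3
  σ[a=3](S) → 0
  π[a,g,y](σ[a=3](S)) → 0
  (S − π[a,g,y](σ[a=3](S))) → 3
  σ[a>=2]((S − π[a,g,y](σ[a=3](S)))) → 1

== RESULT ==
a | g | y
4 | 4 | s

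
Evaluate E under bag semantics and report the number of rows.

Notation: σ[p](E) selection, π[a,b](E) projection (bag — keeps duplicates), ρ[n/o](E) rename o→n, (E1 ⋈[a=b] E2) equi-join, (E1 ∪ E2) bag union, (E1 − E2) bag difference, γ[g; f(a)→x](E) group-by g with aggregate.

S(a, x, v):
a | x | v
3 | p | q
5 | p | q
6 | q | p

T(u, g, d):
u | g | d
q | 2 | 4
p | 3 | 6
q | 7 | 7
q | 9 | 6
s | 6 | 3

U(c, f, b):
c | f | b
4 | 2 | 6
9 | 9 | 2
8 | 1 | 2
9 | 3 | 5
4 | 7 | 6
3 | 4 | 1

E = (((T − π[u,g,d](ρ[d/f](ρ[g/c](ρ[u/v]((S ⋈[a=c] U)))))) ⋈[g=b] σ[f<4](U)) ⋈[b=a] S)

Row counts bottom-up:
  T → 5
  S → 3
  U → 6
  (S ⋈[a=c] U) → 1
  ρ[u/v]((S ⋈[a=c] U)) → 1
  ρ[g/c](ρ[u/v]((S ⋈[a=c] U))) → 1
  ρ[d/f](ρ[g/c](ρ[u/v]((S ⋈[a=c] U)))) → 1
  π[u,g,d](ρ[d/f](ρ[g/c](ρ[u/v]((S ⋈[a=c] U))))) → 1
  (T − π[u,g,d](ρ[d/f](ρ[g/c](ρ[u/v]((S ⋈[a=c] U)))))) → 5
  U → 6
  σ[f<4](U) → 3
  ((T − π[u,g,d](ρ[d/f](ρ[g/c](ρ[u/v]((S ⋈[a=c] U)))))) ⋈[g=b] σ[f<4](U)) → 2
  S → 3
  (((T − π[u,g,d](ρ[d/f](ρ[g/c](ρ[u/v]((S ⋈[a=c] U)))))) ⋈[g=b] σ[f<4](U)) ⋈[b=a] S) → 1

|E| = 1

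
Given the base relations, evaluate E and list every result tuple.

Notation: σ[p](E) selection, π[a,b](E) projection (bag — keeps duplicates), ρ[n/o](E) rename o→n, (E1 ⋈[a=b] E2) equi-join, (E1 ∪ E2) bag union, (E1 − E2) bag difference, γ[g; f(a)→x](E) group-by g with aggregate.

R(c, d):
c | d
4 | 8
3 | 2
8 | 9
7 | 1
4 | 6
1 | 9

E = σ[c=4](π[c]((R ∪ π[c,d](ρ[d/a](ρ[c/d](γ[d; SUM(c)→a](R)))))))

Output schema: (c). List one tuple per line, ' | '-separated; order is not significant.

Stepwise |·|:
  R → 6
  R → 6
  γ[d; SUM(c)→a](R) → 5
  ρ[c/d](γ[d; SUM(c)→a](R)) → 5
  ρ[d/a](ρ[c/d](γ[d; SUM(c)→a](R))) → 5
  π[c,d](ρ[d/a](ρ[c/d](γ[d; SUM(c)→a](R)))) → 5
  (R ∪ π[c,d](ρ[d/a](ρ[c/d](γ[d; SUM(c)→a](R))))) → 11
  π[c]((R ∪ π[c,d](ρ[d/a](ρ[c/d](γ[d; SUM(c)→a](R)))))) → 11
  σ[c=4](π[c]((R ∪ π[c,d](ρ[d/a](ρ[c/d](γ[d; SUM(c)→a](R))))))) → 2

== RESULT ==
c
4
4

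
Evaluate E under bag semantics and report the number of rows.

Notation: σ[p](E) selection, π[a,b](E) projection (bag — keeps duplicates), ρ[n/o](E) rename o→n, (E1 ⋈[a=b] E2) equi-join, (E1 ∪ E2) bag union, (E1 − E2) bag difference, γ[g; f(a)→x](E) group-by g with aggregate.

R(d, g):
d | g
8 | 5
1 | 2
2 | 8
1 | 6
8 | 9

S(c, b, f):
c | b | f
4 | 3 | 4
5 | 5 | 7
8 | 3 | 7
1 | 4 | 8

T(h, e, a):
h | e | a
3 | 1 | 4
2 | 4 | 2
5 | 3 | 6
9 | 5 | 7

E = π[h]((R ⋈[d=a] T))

Per-node cardinality:
  R → 5
  T → 4
  (R ⋈[d=a] T) → 1
  π[h]((R ⋈[d=a] T)) → 1

|E| = 1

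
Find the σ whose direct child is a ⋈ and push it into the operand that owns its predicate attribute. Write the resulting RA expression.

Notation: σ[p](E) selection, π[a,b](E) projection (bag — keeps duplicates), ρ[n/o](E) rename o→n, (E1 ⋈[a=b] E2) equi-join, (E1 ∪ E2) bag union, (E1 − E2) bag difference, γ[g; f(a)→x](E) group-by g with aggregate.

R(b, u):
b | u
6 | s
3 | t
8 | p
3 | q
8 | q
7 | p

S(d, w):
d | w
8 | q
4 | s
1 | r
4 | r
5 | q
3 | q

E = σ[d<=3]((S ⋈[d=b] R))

σ filters on d, owned by the left side.
E' = (σ[d<=3](S) ⋈[d=b] R)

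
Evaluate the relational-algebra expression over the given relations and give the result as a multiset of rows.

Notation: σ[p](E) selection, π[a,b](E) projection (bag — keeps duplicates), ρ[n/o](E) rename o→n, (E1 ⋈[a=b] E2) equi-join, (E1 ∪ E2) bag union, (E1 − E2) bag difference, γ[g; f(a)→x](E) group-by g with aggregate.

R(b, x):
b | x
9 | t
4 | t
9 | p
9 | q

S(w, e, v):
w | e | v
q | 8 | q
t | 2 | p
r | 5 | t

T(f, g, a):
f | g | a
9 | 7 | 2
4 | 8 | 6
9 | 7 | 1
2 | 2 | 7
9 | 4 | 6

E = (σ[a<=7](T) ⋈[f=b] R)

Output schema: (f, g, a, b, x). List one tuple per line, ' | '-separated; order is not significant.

Row counts bottom-up:
  T → 5
  σ[a<=7](T) → 5
  R → 4
  (σ[a<=7](T) ⋈[f=b] R) → 10

== RESULT ==
f | g | a | b | x
4 | 8 | 6 | 4 | t
9 | 4 | 6 | 9 | p
9 | 4 | 6 | 9 | q
9 | 4 | 6 | 9 | t
9 | 7 | 1 | 9 | p
9 | 7 | 1 | 9 | q
9 | 7 | 1 | 9 | t
9 | 7 | 2 | 9 | p
9 | 7 | 2 | 9 | q
9 | 7 | 2 | 9 | t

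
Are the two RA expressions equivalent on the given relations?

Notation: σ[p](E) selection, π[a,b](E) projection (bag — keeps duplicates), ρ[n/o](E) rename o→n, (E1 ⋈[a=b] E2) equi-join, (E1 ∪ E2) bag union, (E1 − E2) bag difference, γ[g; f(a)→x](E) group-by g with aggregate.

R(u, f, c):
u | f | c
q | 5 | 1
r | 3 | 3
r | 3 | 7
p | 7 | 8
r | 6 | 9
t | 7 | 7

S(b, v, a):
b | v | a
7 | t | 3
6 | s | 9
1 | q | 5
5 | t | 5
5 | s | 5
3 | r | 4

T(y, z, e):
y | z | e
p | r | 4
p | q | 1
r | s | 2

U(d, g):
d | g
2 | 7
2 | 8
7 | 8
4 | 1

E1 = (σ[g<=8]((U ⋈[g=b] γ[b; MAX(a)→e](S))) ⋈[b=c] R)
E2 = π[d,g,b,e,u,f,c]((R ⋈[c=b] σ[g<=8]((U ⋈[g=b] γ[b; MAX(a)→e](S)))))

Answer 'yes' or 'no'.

E1 per-node cardinality:
  U → 4
  S → 6
  γ[b; MAX(a)→e](S) → 5
  (U ⋈[g=b] γ[b; MAX(a)→e](S)) → 2
  σ[g<=8]((U ⋈[g=b] γ[b; MAX(a)→e](S))) → 2
  R → 6
  (σ[g<=8]((U ⋈[g=b] γ[b; MAX(a)→e](S))) ⋈[b=c] R) → 3
E2 per-node cardinality:
  R → 6
  U → 4
  S → 6
  γ[b; MAX(a)→e](S) → 5
  (U ⋈[g=b] γ[b; MAX(a)→e](S)) → 2
  σ[g<=8]((U ⋈[g=b] γ[b; MAX(a)→e](S))) → 2
  (R ⋈[c=b] σ[g<=8]((U ⋈[g=b] γ[b; MAX(a)→e](S)))) → 3
  π[d,g,b,e,u,f,c]((R ⋈[c=b] σ[g<=8]((U ⋈[g=b] γ[b; MAX(a)→e](S))))) → 3

E1 and E2 produce the same multiset:
d | g | b | e | u | f | c
2 | 7 | 7 | 3 | r | 3 | 7
2 | 7 | 7 | 3 | t | 7 | 7
4 | 1 | 1 | 5 | q | 5 | 1

yes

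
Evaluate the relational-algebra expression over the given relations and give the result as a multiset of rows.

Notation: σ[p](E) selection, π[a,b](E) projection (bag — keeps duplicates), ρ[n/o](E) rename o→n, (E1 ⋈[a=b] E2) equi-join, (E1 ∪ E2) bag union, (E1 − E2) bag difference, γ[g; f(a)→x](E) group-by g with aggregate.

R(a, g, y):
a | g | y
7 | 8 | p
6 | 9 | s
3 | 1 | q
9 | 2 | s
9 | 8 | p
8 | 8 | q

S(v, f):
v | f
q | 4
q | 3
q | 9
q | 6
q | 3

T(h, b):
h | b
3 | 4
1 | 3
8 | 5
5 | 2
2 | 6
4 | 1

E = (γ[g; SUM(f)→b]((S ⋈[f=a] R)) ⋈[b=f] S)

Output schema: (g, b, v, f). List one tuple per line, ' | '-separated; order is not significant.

Stepwise |·|:
  S → 5
  R → 6
  (S ⋈[f=a] R) → 5
  γ[g; SUM(f)→b]((S ⋈[f=a] R)) → 4
  S → 5
  (γ[g; SUM(f)→b]((S ⋈[f=a] R)) ⋈[b=f] S) → 4

== RESULT ==
g | b | v | f
1 | 6 | q | 6
2 | 9 | q | 9
8 | 9 | q | 9
9 | 6 | q | 6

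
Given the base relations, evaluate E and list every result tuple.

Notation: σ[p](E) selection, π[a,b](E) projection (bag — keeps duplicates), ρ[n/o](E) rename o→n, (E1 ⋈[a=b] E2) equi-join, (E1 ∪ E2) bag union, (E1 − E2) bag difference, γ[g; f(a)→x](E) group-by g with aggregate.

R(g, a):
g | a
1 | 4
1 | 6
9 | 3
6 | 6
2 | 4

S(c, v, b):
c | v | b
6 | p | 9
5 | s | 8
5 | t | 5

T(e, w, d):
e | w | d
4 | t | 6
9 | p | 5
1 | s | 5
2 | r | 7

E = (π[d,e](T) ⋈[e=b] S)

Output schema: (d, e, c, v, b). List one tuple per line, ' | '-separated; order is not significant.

Subexpression sizes:
  T → 4
  π[d,e](T) → 4
  S → 3
  (π[d,e](T) ⋈[e=b] S) → 1

== RESULT ==
d | e | c | v | b
5 | 9 | 6 | p | 9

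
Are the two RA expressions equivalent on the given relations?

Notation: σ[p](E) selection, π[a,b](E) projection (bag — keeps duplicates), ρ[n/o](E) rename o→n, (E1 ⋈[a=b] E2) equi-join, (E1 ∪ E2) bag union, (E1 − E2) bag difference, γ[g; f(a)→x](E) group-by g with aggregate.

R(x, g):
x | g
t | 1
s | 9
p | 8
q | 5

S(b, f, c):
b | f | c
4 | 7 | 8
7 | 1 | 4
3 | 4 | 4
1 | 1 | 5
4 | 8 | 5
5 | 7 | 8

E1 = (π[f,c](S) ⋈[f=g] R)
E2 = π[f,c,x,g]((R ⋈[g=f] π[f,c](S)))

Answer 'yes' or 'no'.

E1 subexpression sizes:
  S → 6
  π[f,c](S) → 6
  R → 4
  (π[f,c](S) ⋈[f=g] R) → 3
E2 subexpression sizes:
  R → 4
  S → 6
  π[f,c](S) → 6
  (R ⋈[g=f] π[f,c](S)) → 3
  π[f,c,x,g]((R ⋈[g=f] π[f,c](S))) → 3

E1 and E2 produce the same multiset:
f | c | x | g
1 | 4 | t | 1
1 | 5 | t | 1
8 | 5 | p | 8

yes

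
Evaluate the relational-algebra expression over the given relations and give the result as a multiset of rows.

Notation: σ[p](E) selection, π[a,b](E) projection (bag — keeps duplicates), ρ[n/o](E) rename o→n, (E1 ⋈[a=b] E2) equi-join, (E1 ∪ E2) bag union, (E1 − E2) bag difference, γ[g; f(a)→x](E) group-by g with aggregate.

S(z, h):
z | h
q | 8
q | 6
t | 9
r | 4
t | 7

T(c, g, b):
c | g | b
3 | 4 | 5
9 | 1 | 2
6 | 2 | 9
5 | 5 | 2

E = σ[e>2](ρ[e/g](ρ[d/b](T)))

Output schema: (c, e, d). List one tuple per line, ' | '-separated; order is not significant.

Stepwise |·|:
  T → 4
  ρ[d/b](T) → 4
  ρ[e/g](ρ[d/b](T)) → 4
  σ[e>2](ρ[e/g](ρ[d/b](T))) → 2

== RESULT ==
c | e | d
3 | 4 | 5
5 | 5 | 2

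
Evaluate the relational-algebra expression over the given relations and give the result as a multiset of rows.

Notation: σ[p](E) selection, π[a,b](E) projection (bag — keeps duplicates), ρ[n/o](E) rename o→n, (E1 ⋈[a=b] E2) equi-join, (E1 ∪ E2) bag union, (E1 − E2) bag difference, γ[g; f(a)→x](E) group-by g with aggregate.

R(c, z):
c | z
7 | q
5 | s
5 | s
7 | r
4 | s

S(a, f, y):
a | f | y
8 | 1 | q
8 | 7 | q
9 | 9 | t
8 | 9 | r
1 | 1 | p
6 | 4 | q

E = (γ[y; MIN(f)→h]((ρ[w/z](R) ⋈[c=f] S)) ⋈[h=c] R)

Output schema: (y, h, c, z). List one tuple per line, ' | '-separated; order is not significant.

Row counts bottom-up:
  R → 5
  ρ[w/z](R) → 5
  S → 6
  (ρ[w/z](R) ⋈[c=f] S) → 3
  γ[y; MIN(f)→h]((ρ[w/z](R) ⋈[c=f] S)) → 1
  R → 5
  (γ[y; MIN(f)→h]((ρ[w/z](R) ⋈[c=f] S)) ⋈[h=c] R) → 1

== RESULT ==
y | h | c | z
q | 4 | 4 | s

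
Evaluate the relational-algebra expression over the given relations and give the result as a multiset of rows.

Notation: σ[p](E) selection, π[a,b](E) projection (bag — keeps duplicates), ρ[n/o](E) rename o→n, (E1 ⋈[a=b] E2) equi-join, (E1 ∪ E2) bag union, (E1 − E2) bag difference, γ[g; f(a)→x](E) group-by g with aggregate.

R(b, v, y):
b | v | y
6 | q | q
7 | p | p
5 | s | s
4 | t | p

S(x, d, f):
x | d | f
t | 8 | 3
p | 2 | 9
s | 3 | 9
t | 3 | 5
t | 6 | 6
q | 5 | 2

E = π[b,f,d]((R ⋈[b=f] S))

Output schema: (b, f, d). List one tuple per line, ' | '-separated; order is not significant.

Subexpression sizes:
  R → 4
  S → 6
  (R ⋈[b=f] S) → 2
  π[b,f,d]((R ⋈[b=f] S)) → 2

== RESULT ==
b | f | d
5 | 5 | 3
6 | 6 | 6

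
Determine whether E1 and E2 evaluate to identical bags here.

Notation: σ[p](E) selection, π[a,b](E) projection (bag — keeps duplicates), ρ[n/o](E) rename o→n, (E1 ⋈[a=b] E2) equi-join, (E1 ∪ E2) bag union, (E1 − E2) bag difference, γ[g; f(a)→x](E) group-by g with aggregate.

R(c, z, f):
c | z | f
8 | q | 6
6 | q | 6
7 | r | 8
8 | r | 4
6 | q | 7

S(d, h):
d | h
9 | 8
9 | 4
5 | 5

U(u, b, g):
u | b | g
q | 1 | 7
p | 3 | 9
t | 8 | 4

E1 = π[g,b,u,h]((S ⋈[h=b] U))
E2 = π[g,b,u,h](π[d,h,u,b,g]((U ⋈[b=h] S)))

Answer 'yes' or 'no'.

E1 stepwise |·|:
  S → 3
  U → 3
  (S ⋈[h=b] U) → 1
  π[g,b,u,h]((S ⋈[h=b] U)) → 1
E2 stepwise |·|:
  U → 3
  S → 3
  (U ⋈[b=h] S) → 1
  π[d,h,u,b,g]((U ⋈[b=h] S)) → 1
  π[g,b,u,h](π[d,h,u,b,g]((U ⋈[b=h] S))) → 1

E1 and E2 produce the same multiset:
g | b | u | h
4 | 8 | t | 8

yes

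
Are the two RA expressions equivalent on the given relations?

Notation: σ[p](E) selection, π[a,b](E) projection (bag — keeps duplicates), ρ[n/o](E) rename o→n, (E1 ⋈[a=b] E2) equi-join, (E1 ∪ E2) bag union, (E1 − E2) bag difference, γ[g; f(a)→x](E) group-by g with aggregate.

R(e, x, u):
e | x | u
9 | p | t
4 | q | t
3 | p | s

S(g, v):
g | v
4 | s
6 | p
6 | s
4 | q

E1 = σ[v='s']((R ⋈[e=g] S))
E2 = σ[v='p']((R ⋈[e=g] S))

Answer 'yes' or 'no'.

E1 subexpression sizes:
  R → 3
  S → 4
  (R ⋈[e=g] S) → 2
  σ[v='s']((R ⋈[e=g] S)) → 1
E2 subexpression sizes:
  R → 3
  S → 4
  (R ⋈[e=g] S) → 2
  σ[v='p']((R ⋈[e=g] S)) → 0

E1 result:
e | x | u | g | v
4 | q | t | 4 | s
E2 result:
e | x | u | g | v
(0 rows)
Witness: (4, 'q', 't', 4, 's') appears 1× in E1 but 0× in E2.

no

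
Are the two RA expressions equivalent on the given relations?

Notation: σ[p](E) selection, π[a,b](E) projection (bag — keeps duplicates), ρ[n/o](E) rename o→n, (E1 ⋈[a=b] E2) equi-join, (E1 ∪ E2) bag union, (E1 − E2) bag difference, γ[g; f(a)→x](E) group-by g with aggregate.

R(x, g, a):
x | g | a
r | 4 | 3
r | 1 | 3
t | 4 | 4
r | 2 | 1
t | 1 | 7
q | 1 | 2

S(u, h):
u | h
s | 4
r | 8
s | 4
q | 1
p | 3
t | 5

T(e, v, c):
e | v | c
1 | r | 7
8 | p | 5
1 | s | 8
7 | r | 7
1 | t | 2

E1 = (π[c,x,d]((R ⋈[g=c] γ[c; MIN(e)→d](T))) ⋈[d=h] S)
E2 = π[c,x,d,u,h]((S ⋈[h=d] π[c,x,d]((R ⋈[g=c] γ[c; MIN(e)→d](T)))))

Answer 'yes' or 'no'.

E1 subexpression sizes:
  R → 6
  T → 5
  γ[c; MIN(e)→d](T) → 4
  (R ⋈[g=c] γ[c; MIN(e)→d](T)) → 1
  π[c,x,d]((R ⋈[g=c] γ[c; MIN(e)→d](T))) → 1
  S → 6
  (π[c,x,d]((R ⋈[g=c] γ[c; MIN(e)→d](T))) ⋈[d=h] S) → 1
E2 subexpression sizes:
  S → 6
  R → 6
  T → 5
  γ[c; MIN(e)→d](T) → 4
  (R ⋈[g=c] γ[c; MIN(e)→d](T)) → 1
  π[c,x,d]((R ⋈[g=c] γ[c; MIN(e)→d](T))) → 1
  (S ⋈[h=d] π[c,x,d]((R ⋈[g=c] γ[c; MIN(e)→d](T)))) → 1
  π[c,x,d,u,h]((S ⋈[h=d] π[c,x,d]((R ⋈[g=c] γ[c; MIN(e)→d](T))))) → 1

E1 and E2 produce the same multiset:
c | x | d | u | h
2 | r | 1 | q | 1

yes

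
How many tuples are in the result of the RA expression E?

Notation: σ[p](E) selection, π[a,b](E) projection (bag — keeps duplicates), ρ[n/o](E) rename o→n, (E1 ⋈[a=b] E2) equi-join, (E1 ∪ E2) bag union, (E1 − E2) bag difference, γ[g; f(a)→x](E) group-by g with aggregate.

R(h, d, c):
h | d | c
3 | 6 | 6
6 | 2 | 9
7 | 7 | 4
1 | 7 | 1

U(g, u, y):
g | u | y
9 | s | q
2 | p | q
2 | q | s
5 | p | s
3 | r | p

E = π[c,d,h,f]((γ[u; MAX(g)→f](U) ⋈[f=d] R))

Per-node cardinality:
  U → 5
  γ[u; MAX(g)→f](U) → 4
  R → 4
  (γ[u; MAX(g)→f](U) ⋈[f=d] R) → 1
  π[c,d,h,f]((γ[u; MAX(g)→f](U) ⋈[f=d] R)) → 1

|E| = 1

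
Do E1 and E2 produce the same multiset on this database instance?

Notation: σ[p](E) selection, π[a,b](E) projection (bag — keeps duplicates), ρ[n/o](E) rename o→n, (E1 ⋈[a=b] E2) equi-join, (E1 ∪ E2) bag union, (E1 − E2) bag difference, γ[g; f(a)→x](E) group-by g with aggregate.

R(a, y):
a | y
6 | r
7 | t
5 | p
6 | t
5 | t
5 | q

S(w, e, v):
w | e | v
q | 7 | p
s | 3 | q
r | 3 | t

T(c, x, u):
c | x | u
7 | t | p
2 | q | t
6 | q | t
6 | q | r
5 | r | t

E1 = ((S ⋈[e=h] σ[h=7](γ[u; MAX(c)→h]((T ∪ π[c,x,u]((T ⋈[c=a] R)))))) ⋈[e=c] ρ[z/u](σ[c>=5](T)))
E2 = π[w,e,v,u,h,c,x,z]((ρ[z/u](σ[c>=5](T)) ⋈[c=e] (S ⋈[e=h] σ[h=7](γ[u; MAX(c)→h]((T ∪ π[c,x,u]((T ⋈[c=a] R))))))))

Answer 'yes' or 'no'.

E1 subexpression sizes:
  S → 3
  T → 5
  T → 5
  R → 6
  (T ⋈[c=a] R) → 8
  π[c,x,u]((T ⋈[c=a] R)) → 8
  (T ∪ π[c,x,u]((T ⋈[c=a] R))) → 13
  γ[u; MAX(c)→h]((T ∪ π[c,x,u]((T ⋈[c=a] R)))) → 3
  σ[h=7](γ[u; MAX(c)→h]((T ∪ π[c,x,u]((T ⋈[c=a] R))))) → 1
  (S ⋈[e=h] σ[h=7](γ[u; MAX(c)→h]((T ∪ π[c,x,u]((T ⋈[c=a] R)))))) → 1
  T → 5
  σ[c>=5](T) → 4
  ρ[z/u](σ[c>=5](T)) → 4
  ((S ⋈[e=h] σ[h=7](γ[u; MAX(c)→h]((T ∪ π[c,x,u]((T ⋈[c=a] R)))))) ⋈[e=c] ρ[z/u](σ[c>=5](T))) → 1
E2 subexpression sizes:
  T → 5
  σ[c>=5](T) → 4
  ρ[z/u](σ[c>=5](T)) → 4
  S → 3
  T → 5
  T → 5
  R → 6
  (T ⋈[c=a] R) → 8
  π[c,x,u]((T ⋈[c=a] R)) → 8
  (T ∪ π[c,x,u]((T ⋈[c=a] R))) → 13
  γ[u; MAX(c)→h]((T ∪ π[c,x,u]((T ⋈[c=a] R)))) → 3
  σ[h=7](γ[u; MAX(c)→h]((T ∪ π[c,x,u]((T ⋈[c=a] R))))) → 1
  (S ⋈[e=h] σ[h=7](γ[u; MAX(c)→h]((T ∪ π[c,x,u]((T ⋈[c=a] R)))))) → 1
  (ρ[z/u](σ[c>=5](T)) ⋈[c=e] (S ⋈[e=h] σ[h=7](γ[u; MAX(c)→h]((T ∪ π[c,x,u]((T ⋈[c=a] R))))))) → 1
  π[w,e,v,u,h,c,x,z]((ρ[z/u](σ[c>=5](T)) ⋈[c=e] (S ⋈[e=h] σ[h=7](γ[u; MAX(c)→h]((T ∪ π[c,x,u]((T ⋈[c=a] R)))))))) → 1

E1 and E2 produce the same multiset:
w | e | v | u | h | c | x | z
q | 7 | p | p | 7 | 7 | t | p

yes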